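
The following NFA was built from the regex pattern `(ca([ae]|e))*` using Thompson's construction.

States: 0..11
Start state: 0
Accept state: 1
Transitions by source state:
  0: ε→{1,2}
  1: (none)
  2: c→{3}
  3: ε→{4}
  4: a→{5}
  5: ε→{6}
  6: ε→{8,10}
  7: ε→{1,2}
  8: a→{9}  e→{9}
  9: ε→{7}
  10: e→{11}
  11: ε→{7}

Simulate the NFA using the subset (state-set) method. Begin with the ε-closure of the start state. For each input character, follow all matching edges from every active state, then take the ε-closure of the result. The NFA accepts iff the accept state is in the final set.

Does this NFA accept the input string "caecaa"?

initial (ε-close {0}): {0,1,2}
'c' @ 1: {3,4}
'a' @ 2: {5,6,8,10}
'e' @ 3: {1,2,7,9,11}  (accept∈set)
'c' @ 4: {3,4}
'a' @ 5: {5,6,8,10}
'a' @ 6: {1,2,7,9}  (accept∈set)
after full input: {1,2,7,9}  (accept=1 in)

Answer: ACCEPT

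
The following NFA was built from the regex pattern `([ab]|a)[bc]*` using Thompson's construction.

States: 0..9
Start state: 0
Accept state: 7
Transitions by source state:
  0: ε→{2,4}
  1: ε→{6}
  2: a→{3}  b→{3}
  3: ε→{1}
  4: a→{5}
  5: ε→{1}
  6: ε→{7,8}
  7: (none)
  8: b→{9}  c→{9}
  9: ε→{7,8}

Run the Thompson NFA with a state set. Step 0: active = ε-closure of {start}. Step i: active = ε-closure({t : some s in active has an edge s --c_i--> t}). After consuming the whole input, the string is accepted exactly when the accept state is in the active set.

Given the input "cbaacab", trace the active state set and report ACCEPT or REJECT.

start: ε-closure({0}) = {0,2,4}
'c' @ 1: {}  — dead — no transitions
rest 'baacab' ignored (set empty)
final: {}; accept 7 not in set

Answer: REJECT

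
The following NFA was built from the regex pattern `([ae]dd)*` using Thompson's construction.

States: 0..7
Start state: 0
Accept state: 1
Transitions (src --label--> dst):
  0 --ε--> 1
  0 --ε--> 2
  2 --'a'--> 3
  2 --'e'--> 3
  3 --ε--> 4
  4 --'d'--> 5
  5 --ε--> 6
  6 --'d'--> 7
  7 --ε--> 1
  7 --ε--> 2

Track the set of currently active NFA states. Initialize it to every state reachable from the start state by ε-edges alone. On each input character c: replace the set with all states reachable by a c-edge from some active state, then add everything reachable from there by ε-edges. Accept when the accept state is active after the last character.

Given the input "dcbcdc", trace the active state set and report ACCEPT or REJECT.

start: ε-closure({0}) = {0,1,2}
'd' @ 1: {}  — no active states
rest 'cbcdc' ignored (set empty)
after full input: {}  (accept=1 not in)

Answer: REJECT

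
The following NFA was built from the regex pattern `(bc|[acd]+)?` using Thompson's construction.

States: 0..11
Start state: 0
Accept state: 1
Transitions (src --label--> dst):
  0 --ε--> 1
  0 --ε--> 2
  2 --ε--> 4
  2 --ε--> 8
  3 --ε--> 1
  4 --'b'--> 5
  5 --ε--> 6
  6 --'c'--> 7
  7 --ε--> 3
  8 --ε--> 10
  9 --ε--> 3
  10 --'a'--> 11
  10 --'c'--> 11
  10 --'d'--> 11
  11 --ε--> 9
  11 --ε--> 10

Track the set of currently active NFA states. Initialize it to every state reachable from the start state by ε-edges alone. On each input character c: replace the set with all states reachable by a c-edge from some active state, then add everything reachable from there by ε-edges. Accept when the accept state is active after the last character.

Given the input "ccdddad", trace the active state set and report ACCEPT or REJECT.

Answer: ACCEPT

Trace:
S₀ = ε-closure({0}) = {0,1,2,4,8,10}
'c' @ 1: {1,3,9,10,11}  [accepting]
'c' @ 2: {1,3,9,10,11}  [accepting]
'd' @ 3: {1,3,9,10,11}  [accepting]
'd' @ 4: {1,3,9,10,11}  [accepting]
'd' @ 5: {1,3,9,10,11}  [accepting]
'a' @ 6: {1,3,9,10,11}  [accepting]
'd' @ 7: {1,3,9,10,11}  [accepting]
after full input: {1,3,9,10,11}  (accept=1 in)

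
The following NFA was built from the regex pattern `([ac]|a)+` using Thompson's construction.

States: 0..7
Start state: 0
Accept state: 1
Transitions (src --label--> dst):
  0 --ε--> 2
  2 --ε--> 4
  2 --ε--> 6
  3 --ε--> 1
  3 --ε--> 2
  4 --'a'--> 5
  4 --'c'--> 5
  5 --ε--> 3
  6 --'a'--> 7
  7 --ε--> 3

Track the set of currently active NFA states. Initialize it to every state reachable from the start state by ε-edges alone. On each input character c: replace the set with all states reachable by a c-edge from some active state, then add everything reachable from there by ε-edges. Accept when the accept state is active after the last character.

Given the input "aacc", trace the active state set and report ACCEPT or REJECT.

S₀ = ε-closure({0}) = {0,2,4,6}
'a' @ 1: {1,2,3,4,5,6,7}  [accepting]
'a' @ 2: {1,2,3,4,5,6,7}  [accepting]
'c' @ 3: {1,2,3,4,5,6}  [accepting]
'c' @ 4: {1,2,3,4,5,6}  [accepting]
end set {1,2,3,4,5,6} — state 1 in

Answer: ACCEPT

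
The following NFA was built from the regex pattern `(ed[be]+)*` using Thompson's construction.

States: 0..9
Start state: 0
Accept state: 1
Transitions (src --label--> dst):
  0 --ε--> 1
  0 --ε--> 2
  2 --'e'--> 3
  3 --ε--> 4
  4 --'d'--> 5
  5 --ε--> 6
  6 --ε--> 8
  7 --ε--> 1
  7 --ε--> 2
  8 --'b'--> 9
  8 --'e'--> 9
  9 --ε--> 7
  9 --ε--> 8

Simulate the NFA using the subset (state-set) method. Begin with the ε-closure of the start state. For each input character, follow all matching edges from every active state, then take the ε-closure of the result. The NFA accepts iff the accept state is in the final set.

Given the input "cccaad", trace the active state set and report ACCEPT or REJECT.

Answer: REJECT

Derivation:
S₀ = ε-closure({0}) = {0,1,2}
'c' @ 1: {}  — state set empty
rest 'ccaad' ignored (set empty)
end set {} — state 1 not in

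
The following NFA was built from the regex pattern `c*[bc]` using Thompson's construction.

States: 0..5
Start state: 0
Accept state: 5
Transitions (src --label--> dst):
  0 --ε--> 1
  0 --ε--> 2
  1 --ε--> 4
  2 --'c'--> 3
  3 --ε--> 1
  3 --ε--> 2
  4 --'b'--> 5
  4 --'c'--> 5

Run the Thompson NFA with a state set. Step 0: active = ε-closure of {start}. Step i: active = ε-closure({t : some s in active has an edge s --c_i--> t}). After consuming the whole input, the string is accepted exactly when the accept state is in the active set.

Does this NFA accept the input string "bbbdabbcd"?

initial (ε-close {0}): {0,1,2,4}
'b' @ 1: {5}  ✓accept
'b' @ 2: {}  — no active states
rest 'bdabbcd' ignored (set empty)
after full input: {}  (accept=5 not in)

Answer: REJECT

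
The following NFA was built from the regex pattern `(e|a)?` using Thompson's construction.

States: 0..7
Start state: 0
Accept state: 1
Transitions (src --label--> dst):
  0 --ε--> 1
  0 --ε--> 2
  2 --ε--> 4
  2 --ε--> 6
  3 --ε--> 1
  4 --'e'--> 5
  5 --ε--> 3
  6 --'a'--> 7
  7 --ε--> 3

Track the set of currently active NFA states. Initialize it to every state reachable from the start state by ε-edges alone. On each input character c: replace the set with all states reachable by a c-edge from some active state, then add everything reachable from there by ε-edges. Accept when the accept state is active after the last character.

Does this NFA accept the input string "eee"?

Answer: REJECT

Derivation:
initial (ε-close {0}): {0,1,2,4,6}
'e' @ 1: {1,3,5}  (accept∈set)
'e' @ 2: {}  — no active states
rest 'e' ignored (set empty)
end set {} — state 1 not in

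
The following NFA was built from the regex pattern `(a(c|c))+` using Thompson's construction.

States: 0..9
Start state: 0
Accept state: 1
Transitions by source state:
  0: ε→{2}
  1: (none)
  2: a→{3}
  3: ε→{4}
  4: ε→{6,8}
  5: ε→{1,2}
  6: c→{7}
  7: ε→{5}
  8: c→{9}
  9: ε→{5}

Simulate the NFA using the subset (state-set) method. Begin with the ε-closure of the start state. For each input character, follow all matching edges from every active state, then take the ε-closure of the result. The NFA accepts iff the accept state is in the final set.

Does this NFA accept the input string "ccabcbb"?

Answer: REJECT

Steps:
initial (ε-close {0}): {0,2}
'c' @ 1: {}  — no active states
rest 'cabcbb' ignored (set empty)
end set {} — state 1 not in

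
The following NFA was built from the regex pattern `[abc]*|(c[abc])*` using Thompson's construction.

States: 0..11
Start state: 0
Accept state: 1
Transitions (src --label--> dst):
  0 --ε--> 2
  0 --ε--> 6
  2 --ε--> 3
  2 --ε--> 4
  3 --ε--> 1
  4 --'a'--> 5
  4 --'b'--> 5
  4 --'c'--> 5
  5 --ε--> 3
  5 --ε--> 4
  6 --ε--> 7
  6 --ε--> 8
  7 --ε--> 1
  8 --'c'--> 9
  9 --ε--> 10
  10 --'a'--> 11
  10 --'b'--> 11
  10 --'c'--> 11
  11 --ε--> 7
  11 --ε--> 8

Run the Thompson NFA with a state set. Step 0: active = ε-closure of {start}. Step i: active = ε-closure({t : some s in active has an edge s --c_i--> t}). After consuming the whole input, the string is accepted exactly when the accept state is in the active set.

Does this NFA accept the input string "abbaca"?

Answer: ACCEPT

Trace:
initial (ε-close {0}): {0,1,2,3,4,6,7,8}
'a' @ 1: {1,3,4,5}  [accepting]
'b' @ 2: {1,3,4,5}  [accepting]
'b' @ 3: {1,3,4,5}  [accepting]
'a' @ 4: {1,3,4,5}  [accepting]
'c' @ 5: {1,3,4,5}  [accepting]
'a' @ 6: {1,3,4,5}  [accepting]
after full input: {1,3,4,5}  (accept=1 in)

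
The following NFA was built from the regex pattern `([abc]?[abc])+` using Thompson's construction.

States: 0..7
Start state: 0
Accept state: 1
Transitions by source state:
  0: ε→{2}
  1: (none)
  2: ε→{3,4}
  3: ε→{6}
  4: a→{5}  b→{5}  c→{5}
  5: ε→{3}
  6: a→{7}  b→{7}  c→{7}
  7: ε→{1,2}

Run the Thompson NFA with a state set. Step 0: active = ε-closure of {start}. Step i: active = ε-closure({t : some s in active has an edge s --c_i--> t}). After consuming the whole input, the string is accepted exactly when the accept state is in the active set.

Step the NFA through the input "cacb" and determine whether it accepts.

start: ε-closure({0}) = {0,2,3,4,6}
'c' @ 1: {1,2,3,4,5,6,7}  [accepting]
'a' @ 2: {1,2,3,4,5,6,7}  [accepting]
'c' @ 3: {1,2,3,4,5,6,7}  [accepting]
'b' @ 4: {1,2,3,4,5,6,7}  [accepting]
final: {1,2,3,4,5,6,7}; accept 1 in set

Answer: ACCEPT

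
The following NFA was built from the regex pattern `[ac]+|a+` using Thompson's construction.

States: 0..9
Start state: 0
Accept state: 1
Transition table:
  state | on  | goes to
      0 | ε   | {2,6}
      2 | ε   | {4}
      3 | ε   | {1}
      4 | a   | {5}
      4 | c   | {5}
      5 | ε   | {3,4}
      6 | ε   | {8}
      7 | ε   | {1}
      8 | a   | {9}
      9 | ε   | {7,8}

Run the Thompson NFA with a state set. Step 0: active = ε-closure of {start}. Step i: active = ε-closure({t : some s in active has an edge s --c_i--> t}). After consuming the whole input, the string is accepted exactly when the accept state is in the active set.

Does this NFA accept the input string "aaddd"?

Answer: REJECT

Derivation:
S₀ = ε-closure({0}) = {0,2,4,6,8}
'a' @ 1: {1,3,4,5,7,8,9}  [accepting]
'a' @ 2: {1,3,4,5,7,8,9}  [accepting]
'd' @ 3: {}  — dead — no transitions
rest 'dd' ignored (set empty)
end set {} — state 1 not in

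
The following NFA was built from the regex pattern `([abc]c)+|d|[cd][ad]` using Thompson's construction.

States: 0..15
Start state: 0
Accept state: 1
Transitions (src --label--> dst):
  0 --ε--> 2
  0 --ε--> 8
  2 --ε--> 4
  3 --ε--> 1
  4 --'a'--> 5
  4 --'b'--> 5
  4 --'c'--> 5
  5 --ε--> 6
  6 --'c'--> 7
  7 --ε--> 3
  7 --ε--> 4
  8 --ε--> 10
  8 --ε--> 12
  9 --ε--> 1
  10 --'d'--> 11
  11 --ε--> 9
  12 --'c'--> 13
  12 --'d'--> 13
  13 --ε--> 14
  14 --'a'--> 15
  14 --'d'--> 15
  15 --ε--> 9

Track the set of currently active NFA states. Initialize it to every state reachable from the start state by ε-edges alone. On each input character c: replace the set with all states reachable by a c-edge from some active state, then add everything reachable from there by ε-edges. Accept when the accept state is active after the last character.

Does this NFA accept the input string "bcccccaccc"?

S₀ = ε-closure({0}) = {0,2,4,8,10,12}
'b' @ 1: {5,6}
'c' @ 2: {1,3,4,7}  (accept∈set)
'c' @ 3: {5,6}
'c' @ 4: {1,3,4,7}  (accept∈set)
'c' @ 5: {5,6}
'c' @ 6: {1,3,4,7}  (accept∈set)
'a' @ 7: {5,6}
'c' @ 8: {1,3,4,7}  (accept∈set)
'c' @ 9: {5,6}
'c' @ 10: {1,3,4,7}  (accept∈set)
end set {1,3,4,7} — state 1 in

Answer: ACCEPT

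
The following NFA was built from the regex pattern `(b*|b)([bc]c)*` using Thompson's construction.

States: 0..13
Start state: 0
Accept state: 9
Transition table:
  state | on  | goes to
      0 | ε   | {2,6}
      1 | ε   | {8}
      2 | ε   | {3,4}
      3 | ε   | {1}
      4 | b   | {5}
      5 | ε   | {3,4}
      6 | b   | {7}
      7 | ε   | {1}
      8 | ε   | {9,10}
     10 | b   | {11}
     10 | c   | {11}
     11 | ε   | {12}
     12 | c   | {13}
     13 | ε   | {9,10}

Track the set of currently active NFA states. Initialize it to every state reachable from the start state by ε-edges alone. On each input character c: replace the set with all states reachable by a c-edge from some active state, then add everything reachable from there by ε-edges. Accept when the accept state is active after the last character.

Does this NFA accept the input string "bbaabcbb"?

initial (ε-close {0}): {0,1,2,3,4,6,8,9,10}
'b' @ 1: {1,3,4,5,7,8,9,10,11,12}  [accepting]
'b' @ 2: {1,3,4,5,8,9,10,11,12}  [accepting]
'a' @ 3: {}  — state set empty
rest 'abcbb' ignored (set empty)
end set {} — state 9 not in

Answer: REJECT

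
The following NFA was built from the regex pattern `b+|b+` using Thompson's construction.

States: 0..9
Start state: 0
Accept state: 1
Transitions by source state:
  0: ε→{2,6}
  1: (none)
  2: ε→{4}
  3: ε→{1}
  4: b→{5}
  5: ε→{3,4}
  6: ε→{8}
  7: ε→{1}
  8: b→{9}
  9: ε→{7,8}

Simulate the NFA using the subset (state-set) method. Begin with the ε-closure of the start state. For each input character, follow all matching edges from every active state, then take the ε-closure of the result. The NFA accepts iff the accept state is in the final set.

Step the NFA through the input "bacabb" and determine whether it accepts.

Answer: REJECT

Steps:
initial (ε-close {0}): {0,2,4,6,8}
'b' @ 1: {1,3,4,5,7,8,9}  [accepting]
'a' @ 2: {}  — dead — no transitions
rest 'cabb' ignored (set empty)
after full input: {}  (accept=1 not in)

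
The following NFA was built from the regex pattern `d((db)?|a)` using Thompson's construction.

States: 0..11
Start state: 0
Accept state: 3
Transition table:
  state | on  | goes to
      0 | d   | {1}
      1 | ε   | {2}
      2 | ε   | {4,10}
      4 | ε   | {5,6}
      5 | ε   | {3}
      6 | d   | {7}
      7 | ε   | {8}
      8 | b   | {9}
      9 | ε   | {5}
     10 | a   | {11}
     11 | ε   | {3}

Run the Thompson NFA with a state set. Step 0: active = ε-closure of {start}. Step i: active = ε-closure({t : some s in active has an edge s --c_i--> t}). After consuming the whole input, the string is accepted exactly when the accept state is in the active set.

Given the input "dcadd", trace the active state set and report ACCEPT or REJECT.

Answer: REJECT

Steps:
start: ε-closure({0}) = {0}
'd' @ 1: {1,2,3,4,5,6,10}  (accept∈set)
'c' @ 2: {}  — state set empty
rest 'add' ignored (set empty)
end set {} — state 3 not in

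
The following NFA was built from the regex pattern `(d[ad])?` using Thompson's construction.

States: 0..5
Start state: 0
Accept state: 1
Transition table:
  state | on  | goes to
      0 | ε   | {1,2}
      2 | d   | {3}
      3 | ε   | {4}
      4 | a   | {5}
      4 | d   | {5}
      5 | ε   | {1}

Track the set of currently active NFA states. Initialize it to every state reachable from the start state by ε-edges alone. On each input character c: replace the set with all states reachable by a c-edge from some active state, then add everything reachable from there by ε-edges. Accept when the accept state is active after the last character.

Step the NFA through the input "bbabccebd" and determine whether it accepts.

Answer: REJECT

Trace:
initial (ε-close {0}): {0,1,2}
'b' @ 1: {}  — state set empty
rest 'babccebd' ignored (set empty)
after full input: {}  (accept=1 not in)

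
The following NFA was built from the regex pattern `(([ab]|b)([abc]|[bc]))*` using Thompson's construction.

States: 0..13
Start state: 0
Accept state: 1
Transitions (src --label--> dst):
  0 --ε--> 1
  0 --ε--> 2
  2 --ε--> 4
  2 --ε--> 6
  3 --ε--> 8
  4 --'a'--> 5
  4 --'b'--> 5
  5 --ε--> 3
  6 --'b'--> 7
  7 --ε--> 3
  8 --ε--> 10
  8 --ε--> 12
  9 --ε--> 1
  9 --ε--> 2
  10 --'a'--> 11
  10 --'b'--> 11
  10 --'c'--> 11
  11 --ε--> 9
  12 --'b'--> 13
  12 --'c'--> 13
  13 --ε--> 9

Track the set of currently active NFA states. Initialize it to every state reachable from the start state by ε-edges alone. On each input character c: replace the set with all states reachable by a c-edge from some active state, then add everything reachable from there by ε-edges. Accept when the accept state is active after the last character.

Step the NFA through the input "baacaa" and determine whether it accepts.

initial (ε-close {0}): {0,1,2,4,6}
'b' @ 1: {3,5,7,8,10,12}
'a' @ 2: {1,2,4,6,9,11}  (accept∈set)
'a' @ 3: {3,5,8,10,12}
'c' @ 4: {1,2,4,6,9,11,13}  (accept∈set)
'a' @ 5: {3,5,8,10,12}
'a' @ 6: {1,2,4,6,9,11}  (accept∈set)
final: {1,2,4,6,9,11}; accept 1 in set

Answer: ACCEPT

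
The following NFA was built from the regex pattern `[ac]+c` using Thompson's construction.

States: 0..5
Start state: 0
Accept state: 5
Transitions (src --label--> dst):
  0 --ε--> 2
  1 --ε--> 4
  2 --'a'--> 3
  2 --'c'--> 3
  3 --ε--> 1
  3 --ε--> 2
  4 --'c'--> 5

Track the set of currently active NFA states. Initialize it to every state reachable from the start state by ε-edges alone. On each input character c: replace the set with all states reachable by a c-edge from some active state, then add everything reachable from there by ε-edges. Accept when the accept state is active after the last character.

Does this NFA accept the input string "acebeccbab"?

S₀ = ε-closure({0}) = {0,2}
'a' @ 1: {1,2,3,4}
'c' @ 2: {1,2,3,4,5}  ✓accept
'e' @ 3: {}  — dead — no transitions
rest 'beccbab' ignored (set empty)
end set {} — state 5 not in

Answer: REJECT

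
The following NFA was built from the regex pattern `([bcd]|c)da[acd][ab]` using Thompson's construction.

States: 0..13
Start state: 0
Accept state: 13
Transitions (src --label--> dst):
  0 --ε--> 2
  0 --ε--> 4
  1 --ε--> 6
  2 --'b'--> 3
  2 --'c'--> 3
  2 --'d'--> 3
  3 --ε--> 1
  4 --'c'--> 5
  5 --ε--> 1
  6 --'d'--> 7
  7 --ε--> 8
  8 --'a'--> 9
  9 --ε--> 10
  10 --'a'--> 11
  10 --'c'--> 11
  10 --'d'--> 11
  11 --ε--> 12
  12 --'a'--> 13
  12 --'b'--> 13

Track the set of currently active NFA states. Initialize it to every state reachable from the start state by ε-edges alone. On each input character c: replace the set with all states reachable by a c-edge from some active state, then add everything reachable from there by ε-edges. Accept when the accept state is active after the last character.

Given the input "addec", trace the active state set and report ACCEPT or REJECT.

S₀ = ε-closure({0}) = {0,2,4}
'a' @ 1: {}  — state set empty
rest 'ddec' ignored (set empty)
final: {}; accept 13 not in set

Answer: REJECT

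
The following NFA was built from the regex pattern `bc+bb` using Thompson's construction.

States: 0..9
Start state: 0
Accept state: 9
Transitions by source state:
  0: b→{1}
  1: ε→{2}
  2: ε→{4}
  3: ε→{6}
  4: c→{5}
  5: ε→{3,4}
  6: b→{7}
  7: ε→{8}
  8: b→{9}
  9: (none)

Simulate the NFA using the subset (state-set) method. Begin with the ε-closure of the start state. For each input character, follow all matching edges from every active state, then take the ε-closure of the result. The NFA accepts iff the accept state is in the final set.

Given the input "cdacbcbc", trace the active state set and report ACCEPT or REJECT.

Answer: REJECT

Trace:
initial (ε-close {0}): {0}
'c' @ 1: {}  — state set empty
rest 'dacbcbc' ignored (set empty)
after full input: {}  (accept=9 not in)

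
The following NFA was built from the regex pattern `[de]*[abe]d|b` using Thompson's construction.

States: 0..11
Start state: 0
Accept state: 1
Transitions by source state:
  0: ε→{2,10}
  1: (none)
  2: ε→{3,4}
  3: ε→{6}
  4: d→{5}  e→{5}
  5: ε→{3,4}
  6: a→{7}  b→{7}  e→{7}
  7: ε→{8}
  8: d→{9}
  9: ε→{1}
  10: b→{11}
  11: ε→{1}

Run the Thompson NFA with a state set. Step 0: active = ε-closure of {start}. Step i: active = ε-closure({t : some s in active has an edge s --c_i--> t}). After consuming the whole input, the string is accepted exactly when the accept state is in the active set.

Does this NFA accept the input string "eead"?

Answer: ACCEPT

Derivation:
initial (ε-close {0}): {0,2,3,4,6,10}
'e' @ 1: {3,4,5,6,7,8}
'e' @ 2: {3,4,5,6,7,8}
'a' @ 3: {7,8}
'd' @ 4: {1,9}  ✓accept
after full input: {1,9}  (accept=1 in)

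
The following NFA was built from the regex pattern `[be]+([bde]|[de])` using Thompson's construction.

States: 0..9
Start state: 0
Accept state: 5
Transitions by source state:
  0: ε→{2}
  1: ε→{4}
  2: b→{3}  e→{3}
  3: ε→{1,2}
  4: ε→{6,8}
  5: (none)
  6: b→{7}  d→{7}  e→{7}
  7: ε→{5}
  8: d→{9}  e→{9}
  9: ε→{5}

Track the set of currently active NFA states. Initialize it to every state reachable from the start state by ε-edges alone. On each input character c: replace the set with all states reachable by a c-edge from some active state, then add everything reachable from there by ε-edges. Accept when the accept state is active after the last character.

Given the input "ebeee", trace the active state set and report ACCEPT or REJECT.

S₀ = ε-closure({0}) = {0,2}
'e' @ 1: {1,2,3,4,6,8}
'b' @ 2: {1,2,3,4,5,6,7,8}  [accepting]
'e' @ 3: {1,2,3,4,5,6,7,8,9}  [accepting]
'e' @ 4: {1,2,3,4,5,6,7,8,9}  [accepting]
'e' @ 5: {1,2,3,4,5,6,7,8,9}  [accepting]
after full input: {1,2,3,4,5,6,7,8,9}  (accept=5 in)

Answer: ACCEPT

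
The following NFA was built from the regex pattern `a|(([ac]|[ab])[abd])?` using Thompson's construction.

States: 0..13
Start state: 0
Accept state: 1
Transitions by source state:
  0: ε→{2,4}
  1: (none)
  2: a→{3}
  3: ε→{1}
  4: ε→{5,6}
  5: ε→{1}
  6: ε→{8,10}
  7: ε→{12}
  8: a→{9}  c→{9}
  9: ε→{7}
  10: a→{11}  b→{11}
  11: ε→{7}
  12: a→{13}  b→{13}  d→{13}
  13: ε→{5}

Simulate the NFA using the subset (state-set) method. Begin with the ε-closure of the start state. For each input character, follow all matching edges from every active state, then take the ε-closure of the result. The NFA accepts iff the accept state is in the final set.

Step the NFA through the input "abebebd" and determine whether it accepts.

Answer: REJECT

Steps:
S₀ = ε-closure({0}) = {0,1,2,4,5,6,8,10}
'a' @ 1: {1,3,7,9,11,12}  (accept∈set)
'b' @ 2: {1,5,13}  (accept∈set)
'e' @ 3: {}  — no active states
rest 'bebd' ignored (set empty)
end set {} — state 1 not in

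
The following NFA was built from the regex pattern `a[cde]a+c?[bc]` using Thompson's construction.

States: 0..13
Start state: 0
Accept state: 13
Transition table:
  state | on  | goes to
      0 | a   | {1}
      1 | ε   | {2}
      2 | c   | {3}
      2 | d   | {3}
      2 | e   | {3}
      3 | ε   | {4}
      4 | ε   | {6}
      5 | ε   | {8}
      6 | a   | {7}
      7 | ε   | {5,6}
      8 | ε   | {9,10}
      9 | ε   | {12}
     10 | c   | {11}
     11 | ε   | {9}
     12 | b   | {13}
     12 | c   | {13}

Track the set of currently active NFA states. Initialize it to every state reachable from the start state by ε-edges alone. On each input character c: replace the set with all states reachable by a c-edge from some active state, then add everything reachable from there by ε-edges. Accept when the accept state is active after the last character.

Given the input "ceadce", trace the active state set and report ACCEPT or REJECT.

initial (ε-close {0}): {0}
'c' @ 1: {}  — no active states
rest 'eadce' ignored (set empty)
after full input: {}  (accept=13 not in)

Answer: REJECT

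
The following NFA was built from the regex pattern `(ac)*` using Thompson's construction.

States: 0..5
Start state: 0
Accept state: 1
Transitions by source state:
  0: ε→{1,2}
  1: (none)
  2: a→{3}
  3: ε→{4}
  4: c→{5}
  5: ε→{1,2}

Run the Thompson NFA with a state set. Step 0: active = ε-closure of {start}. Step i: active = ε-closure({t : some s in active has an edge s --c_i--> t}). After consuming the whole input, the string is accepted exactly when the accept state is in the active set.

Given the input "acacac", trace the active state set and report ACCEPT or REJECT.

Answer: ACCEPT

Derivation:
initial (ε-close {0}): {0,1,2}
'a' @ 1: {3,4}
'c' @ 2: {1,2,5}  [accepting]
'a' @ 3: {3,4}
'c' @ 4: {1,2,5}  [accepting]
'a' @ 5: {3,4}
'c' @ 6: {1,2,5}  [accepting]
final: {1,2,5}; accept 1 in set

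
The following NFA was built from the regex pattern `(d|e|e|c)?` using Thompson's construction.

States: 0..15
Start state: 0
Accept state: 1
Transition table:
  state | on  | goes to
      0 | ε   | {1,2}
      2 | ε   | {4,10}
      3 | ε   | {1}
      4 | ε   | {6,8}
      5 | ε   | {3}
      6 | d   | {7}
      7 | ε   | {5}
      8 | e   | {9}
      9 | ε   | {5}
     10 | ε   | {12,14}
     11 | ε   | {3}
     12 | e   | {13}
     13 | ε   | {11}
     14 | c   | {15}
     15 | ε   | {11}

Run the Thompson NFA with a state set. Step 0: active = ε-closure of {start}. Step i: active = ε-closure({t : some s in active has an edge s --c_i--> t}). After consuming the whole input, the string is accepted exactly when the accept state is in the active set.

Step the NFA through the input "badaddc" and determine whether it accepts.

initial (ε-close {0}): {0,1,2,4,6,8,10,12,14}
'b' @ 1: {}  — no active states
rest 'adaddc' ignored (set empty)
final: {}; accept 1 not in set

Answer: REJECT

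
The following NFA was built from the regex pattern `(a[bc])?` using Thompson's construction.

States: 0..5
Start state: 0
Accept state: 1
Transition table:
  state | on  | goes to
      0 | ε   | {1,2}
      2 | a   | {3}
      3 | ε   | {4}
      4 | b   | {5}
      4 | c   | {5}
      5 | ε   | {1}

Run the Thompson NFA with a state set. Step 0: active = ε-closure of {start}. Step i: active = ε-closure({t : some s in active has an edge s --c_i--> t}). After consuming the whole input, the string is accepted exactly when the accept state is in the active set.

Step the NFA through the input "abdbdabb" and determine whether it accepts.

Answer: REJECT

Trace:
start: ε-closure({0}) = {0,1,2}
'a' @ 1: {3,4}
'b' @ 2: {1,5}  ✓accept
'd' @ 3: {}  — dead — no transitions
rest 'bdabb' ignored (set empty)
end set {} — state 1 not in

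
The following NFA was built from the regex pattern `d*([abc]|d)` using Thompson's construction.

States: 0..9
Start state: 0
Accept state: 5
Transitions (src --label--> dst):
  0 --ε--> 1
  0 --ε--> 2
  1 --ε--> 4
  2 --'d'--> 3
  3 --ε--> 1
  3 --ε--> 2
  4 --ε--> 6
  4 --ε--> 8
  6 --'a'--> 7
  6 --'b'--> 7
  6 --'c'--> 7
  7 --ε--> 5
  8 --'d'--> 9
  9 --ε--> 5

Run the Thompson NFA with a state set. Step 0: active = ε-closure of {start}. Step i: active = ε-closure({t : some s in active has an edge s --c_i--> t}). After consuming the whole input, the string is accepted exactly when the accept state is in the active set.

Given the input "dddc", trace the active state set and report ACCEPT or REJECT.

start: ε-closure({0}) = {0,1,2,4,6,8}
'd' @ 1: {1,2,3,4,5,6,8,9}  ✓accept
'd' @ 2: {1,2,3,4,5,6,8,9}  ✓accept
'd' @ 3: {1,2,3,4,5,6,8,9}  ✓accept
'c' @ 4: {5,7}  ✓accept
end set {5,7} — state 5 in

Answer: ACCEPT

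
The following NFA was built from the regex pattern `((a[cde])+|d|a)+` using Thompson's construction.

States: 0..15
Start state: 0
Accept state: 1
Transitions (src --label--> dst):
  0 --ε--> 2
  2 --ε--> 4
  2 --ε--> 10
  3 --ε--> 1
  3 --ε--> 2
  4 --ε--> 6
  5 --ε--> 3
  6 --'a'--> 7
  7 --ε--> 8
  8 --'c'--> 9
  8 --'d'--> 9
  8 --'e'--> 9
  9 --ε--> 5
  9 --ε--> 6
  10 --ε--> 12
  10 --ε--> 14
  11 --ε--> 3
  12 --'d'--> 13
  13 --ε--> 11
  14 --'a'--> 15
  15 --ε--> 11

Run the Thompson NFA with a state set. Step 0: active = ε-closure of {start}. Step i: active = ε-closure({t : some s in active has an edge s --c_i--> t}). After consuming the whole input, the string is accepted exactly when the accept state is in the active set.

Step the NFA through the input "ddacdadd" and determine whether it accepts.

Answer: ACCEPT

Steps:
initial (ε-close {0}): {0,2,4,6,10,12,14}
'd' @ 1: {1,2,3,4,6,10,11,12,13,14}  (accept∈set)
'd' @ 2: {1,2,3,4,6,10,11,12,13,14}  (accept∈set)
'a' @ 3: {1,2,3,4,6,7,8,10,11,12,14,15}  (accept∈set)
'c' @ 4: {1,2,3,4,5,6,9,10,12,14}  (accept∈set)
'd' @ 5: {1,2,3,4,6,10,11,12,13,14}  (accept∈set)
'a' @ 6: {1,2,3,4,6,7,8,10,11,12,14,15}  (accept∈set)
'd' @ 7: {1,2,3,4,5,6,9,10,11,12,13,14}  (accept∈set)
'd' @ 8: {1,2,3,4,6,10,11,12,13,14}  (accept∈set)
end set {1,2,3,4,6,10,11,12,13,14} — state 1 in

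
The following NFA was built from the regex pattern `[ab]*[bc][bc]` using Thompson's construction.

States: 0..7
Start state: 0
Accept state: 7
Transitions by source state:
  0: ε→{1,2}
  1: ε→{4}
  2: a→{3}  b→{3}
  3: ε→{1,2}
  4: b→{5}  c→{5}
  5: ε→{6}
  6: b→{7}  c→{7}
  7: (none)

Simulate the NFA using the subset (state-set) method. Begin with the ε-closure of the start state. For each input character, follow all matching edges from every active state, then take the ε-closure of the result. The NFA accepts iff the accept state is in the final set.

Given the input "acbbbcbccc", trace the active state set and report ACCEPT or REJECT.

Answer: REJECT

Trace:
initial (ε-close {0}): {0,1,2,4}
'a' @ 1: {1,2,3,4}
'c' @ 2: {5,6}
'b' @ 3: {7}  ✓accept
'b' @ 4: {}  — state set empty
rest 'bcbccc' ignored (set empty)
final: {}; accept 7 not in set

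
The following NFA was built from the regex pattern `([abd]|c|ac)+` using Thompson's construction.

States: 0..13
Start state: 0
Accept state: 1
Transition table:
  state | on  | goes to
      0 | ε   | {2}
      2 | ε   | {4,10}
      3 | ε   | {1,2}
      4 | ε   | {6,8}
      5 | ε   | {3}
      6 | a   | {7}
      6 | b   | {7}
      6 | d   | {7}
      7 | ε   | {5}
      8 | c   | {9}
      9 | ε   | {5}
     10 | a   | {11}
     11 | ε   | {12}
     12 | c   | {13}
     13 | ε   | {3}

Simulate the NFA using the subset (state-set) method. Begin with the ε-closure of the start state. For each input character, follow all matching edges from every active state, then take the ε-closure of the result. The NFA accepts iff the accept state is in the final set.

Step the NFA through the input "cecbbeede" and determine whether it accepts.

S₀ = ε-closure({0}) = {0,2,4,6,8,10}
'c' @ 1: {1,2,3,4,5,6,8,9,10}  (accept∈set)
'e' @ 2: {}  — dead — no transitions
rest 'cbbeede' ignored (set empty)
after full input: {}  (accept=1 not in)

Answer: REJECT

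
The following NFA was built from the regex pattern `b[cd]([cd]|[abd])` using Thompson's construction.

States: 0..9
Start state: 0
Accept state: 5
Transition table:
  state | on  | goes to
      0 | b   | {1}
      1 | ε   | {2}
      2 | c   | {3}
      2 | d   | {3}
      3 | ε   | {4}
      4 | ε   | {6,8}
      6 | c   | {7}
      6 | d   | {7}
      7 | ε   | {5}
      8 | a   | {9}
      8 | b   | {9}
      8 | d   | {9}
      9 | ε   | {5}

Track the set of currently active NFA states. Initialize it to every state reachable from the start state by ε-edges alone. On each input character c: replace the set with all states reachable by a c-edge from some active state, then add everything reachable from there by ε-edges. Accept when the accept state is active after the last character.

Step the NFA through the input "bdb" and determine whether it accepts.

start: ε-closure({0}) = {0}
'b' @ 1: {1,2}
'd' @ 2: {3,4,6,8}
'b' @ 3: {5,9}  (accept∈set)
after full input: {5,9}  (accept=5 in)

Answer: ACCEPT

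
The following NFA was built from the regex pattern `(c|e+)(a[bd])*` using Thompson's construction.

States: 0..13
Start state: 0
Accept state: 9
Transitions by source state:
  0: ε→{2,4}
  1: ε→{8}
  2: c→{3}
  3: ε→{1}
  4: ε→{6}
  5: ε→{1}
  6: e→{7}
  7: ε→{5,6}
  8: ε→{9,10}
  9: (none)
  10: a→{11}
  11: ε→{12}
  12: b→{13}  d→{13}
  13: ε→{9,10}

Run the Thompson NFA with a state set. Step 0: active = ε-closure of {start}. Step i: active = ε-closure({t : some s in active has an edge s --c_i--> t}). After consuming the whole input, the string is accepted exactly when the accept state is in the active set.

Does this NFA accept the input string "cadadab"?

start: ε-closure({0}) = {0,2,4,6}
'c' @ 1: {1,3,8,9,10}  (accept∈set)
'a' @ 2: {11,12}
'd' @ 3: {9,10,13}  (accept∈set)
'a' @ 4: {11,12}
'd' @ 5: {9,10,13}  (accept∈set)
'a' @ 6: {11,12}
'b' @ 7: {9,10,13}  (accept∈set)
end set {9,10,13} — state 9 in

Answer: ACCEPT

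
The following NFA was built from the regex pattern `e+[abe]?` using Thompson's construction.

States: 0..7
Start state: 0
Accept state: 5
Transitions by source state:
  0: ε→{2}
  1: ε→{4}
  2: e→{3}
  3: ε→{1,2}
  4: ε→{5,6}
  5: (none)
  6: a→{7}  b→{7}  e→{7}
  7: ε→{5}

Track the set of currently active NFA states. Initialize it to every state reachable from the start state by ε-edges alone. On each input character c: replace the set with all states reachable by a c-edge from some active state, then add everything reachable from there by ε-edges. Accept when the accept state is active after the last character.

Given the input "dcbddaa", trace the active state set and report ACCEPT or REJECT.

initial (ε-close {0}): {0,2}
'd' @ 1: {}  — state set empty
rest 'cbddaa' ignored (set empty)
final: {}; accept 5 not in set

Answer: REJECT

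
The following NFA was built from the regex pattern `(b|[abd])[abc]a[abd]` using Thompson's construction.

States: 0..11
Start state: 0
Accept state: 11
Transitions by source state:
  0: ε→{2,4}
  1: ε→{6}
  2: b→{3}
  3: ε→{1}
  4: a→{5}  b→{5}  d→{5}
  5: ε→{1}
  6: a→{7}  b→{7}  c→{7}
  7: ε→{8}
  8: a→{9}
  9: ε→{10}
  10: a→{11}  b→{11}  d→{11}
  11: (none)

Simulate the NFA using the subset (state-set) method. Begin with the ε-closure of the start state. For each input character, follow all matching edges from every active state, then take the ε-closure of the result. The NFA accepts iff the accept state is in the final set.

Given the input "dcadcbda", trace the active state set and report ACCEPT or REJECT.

Answer: REJECT

Derivation:
S₀ = ε-closure({0}) = {0,2,4}
'd' @ 1: {1,5,6}
'c' @ 2: {7,8}
'a' @ 3: {9,10}
'd' @ 4: {11}  (accept∈set)
'c' @ 5: {}  — no active states
rest 'bda' ignored (set empty)
final: {}; accept 11 not in set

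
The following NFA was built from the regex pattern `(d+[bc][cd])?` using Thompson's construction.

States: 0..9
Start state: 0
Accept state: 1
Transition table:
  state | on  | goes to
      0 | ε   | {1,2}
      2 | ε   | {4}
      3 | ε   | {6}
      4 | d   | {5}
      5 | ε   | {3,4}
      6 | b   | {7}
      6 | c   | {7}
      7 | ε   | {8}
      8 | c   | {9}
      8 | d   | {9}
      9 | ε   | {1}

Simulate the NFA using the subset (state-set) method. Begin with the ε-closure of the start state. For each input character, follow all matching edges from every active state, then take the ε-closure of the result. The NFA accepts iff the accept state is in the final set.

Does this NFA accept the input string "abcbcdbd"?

S₀ = ε-closure({0}) = {0,1,2,4}
'a' @ 1: {}  — state set empty
rest 'bcbcdbd' ignored (set empty)
after full input: {}  (accept=1 not in)

Answer: REJECT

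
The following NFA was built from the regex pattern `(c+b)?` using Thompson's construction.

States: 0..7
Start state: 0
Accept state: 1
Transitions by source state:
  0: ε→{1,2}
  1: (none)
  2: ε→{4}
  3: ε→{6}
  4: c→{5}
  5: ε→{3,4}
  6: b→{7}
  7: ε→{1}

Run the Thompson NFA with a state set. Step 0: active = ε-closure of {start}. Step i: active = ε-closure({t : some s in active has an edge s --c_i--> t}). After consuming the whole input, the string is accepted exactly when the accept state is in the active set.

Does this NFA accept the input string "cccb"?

start: ε-closure({0}) = {0,1,2,4}
'c' @ 1: {3,4,5,6}
'c' @ 2: {3,4,5,6}
'c' @ 3: {3,4,5,6}
'b' @ 4: {1,7}  (accept∈set)
end set {1,7} — state 1 in

Answer: ACCEPT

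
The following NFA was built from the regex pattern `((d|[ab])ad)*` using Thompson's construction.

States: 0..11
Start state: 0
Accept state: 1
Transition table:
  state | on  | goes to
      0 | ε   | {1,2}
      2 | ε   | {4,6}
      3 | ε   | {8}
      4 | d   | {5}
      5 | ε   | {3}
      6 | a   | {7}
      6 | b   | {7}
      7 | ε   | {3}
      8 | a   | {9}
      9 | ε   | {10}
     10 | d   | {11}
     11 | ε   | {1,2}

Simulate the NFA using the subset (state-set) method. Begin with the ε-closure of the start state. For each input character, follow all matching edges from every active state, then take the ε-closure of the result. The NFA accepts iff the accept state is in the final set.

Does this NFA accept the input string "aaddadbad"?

S₀ = ε-closure({0}) = {0,1,2,4,6}
'a' @ 1: {3,7,8}
'a' @ 2: {9,10}
'd' @ 3: {1,2,4,6,11}  ✓accept
'd' @ 4: {3,5,8}
'a' @ 5: {9,10}
'd' @ 6: {1,2,4,6,11}  ✓accept
'b' @ 7: {3,7,8}
'a' @ 8: {9,10}
'd' @ 9: {1,2,4,6,11}  ✓accept
final: {1,2,4,6,11}; accept 1 in set

Answer: ACCEPT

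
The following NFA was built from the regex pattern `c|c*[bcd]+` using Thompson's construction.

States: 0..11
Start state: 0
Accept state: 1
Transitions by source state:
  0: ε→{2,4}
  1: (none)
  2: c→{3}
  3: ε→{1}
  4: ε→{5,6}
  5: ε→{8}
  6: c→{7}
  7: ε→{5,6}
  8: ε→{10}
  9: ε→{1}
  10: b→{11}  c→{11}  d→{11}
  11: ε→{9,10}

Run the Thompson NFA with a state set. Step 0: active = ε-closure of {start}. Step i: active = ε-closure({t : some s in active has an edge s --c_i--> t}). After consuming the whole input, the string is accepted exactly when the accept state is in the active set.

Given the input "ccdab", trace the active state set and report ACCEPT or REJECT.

start: ε-closure({0}) = {0,2,4,5,6,8,10}
'c' @ 1: {1,3,5,6,7,8,9,10,11}  ✓accept
'c' @ 2: {1,5,6,7,8,9,10,11}  ✓accept
'd' @ 3: {1,9,10,11}  ✓accept
'a' @ 4: {}  — state set empty
rest 'b' ignored (set empty)
end set {} — state 1 not in

Answer: REJECT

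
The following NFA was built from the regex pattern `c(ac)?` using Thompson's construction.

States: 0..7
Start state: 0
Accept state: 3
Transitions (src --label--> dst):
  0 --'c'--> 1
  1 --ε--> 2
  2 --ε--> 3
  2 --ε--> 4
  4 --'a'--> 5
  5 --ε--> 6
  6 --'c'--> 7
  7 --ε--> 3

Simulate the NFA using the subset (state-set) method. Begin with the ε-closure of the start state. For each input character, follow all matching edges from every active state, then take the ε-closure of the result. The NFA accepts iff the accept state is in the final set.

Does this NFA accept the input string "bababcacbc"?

initial (ε-close {0}): {0}
'b' @ 1: {}  — state set empty
rest 'ababcacbc' ignored (set empty)
final: {}; accept 3 not in set

Answer: REJECT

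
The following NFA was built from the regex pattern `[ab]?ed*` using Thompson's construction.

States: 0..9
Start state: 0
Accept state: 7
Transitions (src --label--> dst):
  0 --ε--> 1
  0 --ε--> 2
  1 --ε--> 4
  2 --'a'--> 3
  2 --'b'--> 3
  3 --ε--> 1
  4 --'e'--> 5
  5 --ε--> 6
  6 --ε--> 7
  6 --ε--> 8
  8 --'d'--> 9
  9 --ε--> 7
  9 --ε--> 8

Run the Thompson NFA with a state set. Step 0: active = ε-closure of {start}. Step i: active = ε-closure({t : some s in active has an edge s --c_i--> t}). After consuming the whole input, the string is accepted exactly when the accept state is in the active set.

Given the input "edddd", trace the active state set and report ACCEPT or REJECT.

start: ε-closure({0}) = {0,1,2,4}
'e' @ 1: {5,6,7,8}  (accept∈set)
'd' @ 2: {7,8,9}  (accept∈set)
'd' @ 3: {7,8,9}  (accept∈set)
'd' @ 4: {7,8,9}  (accept∈set)
'd' @ 5: {7,8,9}  (accept∈set)
after full input: {7,8,9}  (accept=7 in)

Answer: ACCEPT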